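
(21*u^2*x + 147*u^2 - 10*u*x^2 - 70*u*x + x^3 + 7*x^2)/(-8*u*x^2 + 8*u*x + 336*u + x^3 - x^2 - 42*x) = (-21*u^2*x - 147*u^2 + 10*u*x^2 + 70*u*x - x^3 - 7*x^2)/(8*u*x^2 - 8*u*x - 336*u - x^3 + x^2 + 42*x)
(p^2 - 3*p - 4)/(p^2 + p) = (p - 4)/p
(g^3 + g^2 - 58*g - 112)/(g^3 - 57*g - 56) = (g + 2)/(g + 1)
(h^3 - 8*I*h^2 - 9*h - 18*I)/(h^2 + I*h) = h - 9*I - 18/h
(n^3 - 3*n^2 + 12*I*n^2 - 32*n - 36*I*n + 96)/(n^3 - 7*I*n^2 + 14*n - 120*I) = (n^2 + n*(-3 + 8*I) - 24*I)/(n^2 - 11*I*n - 30)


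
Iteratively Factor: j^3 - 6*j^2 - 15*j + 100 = (j - 5)*(j^2 - j - 20) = (j - 5)*(j + 4)*(j - 5)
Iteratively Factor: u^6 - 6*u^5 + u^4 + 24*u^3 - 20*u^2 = (u)*(u^5 - 6*u^4 + u^3 + 24*u^2 - 20*u) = u^2*(u^4 - 6*u^3 + u^2 + 24*u - 20) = u^2*(u + 2)*(u^3 - 8*u^2 + 17*u - 10) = u^2*(u - 2)*(u + 2)*(u^2 - 6*u + 5) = u^2*(u - 2)*(u - 1)*(u + 2)*(u - 5)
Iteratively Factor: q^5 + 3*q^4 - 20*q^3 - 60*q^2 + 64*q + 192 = (q + 3)*(q^4 - 20*q^2 + 64) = (q - 2)*(q + 3)*(q^3 + 2*q^2 - 16*q - 32) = (q - 2)*(q + 2)*(q + 3)*(q^2 - 16) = (q - 2)*(q + 2)*(q + 3)*(q + 4)*(q - 4)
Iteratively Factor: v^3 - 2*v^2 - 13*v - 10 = (v - 5)*(v^2 + 3*v + 2) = (v - 5)*(v + 1)*(v + 2)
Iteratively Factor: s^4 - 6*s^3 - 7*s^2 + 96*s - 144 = (s - 3)*(s^3 - 3*s^2 - 16*s + 48) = (s - 3)^2*(s^2 - 16) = (s - 4)*(s - 3)^2*(s + 4)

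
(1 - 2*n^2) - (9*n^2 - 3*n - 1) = -11*n^2 + 3*n + 2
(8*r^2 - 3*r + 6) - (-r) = 8*r^2 - 2*r + 6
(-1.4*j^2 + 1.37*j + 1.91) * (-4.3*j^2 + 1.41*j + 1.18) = 6.02*j^4 - 7.865*j^3 - 7.9333*j^2 + 4.3097*j + 2.2538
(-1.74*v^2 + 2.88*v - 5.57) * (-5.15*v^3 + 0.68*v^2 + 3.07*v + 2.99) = 8.961*v^5 - 16.0152*v^4 + 25.3021*v^3 - 0.148600000000001*v^2 - 8.4887*v - 16.6543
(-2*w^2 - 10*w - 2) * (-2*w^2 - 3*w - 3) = 4*w^4 + 26*w^3 + 40*w^2 + 36*w + 6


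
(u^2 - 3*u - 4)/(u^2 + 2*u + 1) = (u - 4)/(u + 1)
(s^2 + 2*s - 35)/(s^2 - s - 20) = (s + 7)/(s + 4)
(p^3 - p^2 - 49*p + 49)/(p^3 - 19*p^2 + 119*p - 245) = (p^2 + 6*p - 7)/(p^2 - 12*p + 35)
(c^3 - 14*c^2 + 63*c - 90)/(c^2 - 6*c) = c - 8 + 15/c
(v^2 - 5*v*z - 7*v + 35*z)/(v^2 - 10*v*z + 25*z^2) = (7 - v)/(-v + 5*z)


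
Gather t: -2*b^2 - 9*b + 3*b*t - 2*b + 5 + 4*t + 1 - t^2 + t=-2*b^2 - 11*b - t^2 + t*(3*b + 5) + 6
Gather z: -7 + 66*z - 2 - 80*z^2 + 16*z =-80*z^2 + 82*z - 9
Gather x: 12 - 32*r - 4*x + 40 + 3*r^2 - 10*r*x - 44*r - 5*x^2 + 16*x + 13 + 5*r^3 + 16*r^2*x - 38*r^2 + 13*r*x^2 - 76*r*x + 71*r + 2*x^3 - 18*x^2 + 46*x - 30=5*r^3 - 35*r^2 - 5*r + 2*x^3 + x^2*(13*r - 23) + x*(16*r^2 - 86*r + 58) + 35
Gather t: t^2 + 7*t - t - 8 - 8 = t^2 + 6*t - 16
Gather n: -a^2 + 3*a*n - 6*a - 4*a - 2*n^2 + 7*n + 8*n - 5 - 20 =-a^2 - 10*a - 2*n^2 + n*(3*a + 15) - 25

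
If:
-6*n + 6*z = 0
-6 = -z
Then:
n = 6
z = 6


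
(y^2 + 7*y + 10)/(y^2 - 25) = (y + 2)/(y - 5)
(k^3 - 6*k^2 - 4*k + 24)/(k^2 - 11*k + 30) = (k^2 - 4)/(k - 5)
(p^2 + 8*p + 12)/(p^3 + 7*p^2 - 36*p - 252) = (p + 2)/(p^2 + p - 42)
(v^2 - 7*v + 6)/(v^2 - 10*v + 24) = (v - 1)/(v - 4)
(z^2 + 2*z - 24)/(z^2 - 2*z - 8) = (z + 6)/(z + 2)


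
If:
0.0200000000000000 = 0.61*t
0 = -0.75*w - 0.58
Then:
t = 0.03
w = -0.77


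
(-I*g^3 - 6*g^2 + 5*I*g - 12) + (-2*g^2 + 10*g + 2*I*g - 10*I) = -I*g^3 - 8*g^2 + 10*g + 7*I*g - 12 - 10*I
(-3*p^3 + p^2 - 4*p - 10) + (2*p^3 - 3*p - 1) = -p^3 + p^2 - 7*p - 11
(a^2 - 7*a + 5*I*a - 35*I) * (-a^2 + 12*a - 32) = -a^4 + 19*a^3 - 5*I*a^3 - 116*a^2 + 95*I*a^2 + 224*a - 580*I*a + 1120*I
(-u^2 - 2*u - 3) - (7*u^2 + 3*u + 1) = -8*u^2 - 5*u - 4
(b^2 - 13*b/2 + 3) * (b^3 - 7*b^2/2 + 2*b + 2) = b^5 - 10*b^4 + 111*b^3/4 - 43*b^2/2 - 7*b + 6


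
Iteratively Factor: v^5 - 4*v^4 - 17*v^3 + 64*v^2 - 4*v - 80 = (v + 4)*(v^4 - 8*v^3 + 15*v^2 + 4*v - 20) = (v - 2)*(v + 4)*(v^3 - 6*v^2 + 3*v + 10) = (v - 2)*(v + 1)*(v + 4)*(v^2 - 7*v + 10) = (v - 5)*(v - 2)*(v + 1)*(v + 4)*(v - 2)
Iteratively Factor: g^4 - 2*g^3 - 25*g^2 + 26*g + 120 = (g + 2)*(g^3 - 4*g^2 - 17*g + 60) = (g - 5)*(g + 2)*(g^2 + g - 12) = (g - 5)*(g + 2)*(g + 4)*(g - 3)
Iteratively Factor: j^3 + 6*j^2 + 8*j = (j + 2)*(j^2 + 4*j) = (j + 2)*(j + 4)*(j)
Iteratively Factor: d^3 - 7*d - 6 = (d + 1)*(d^2 - d - 6) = (d - 3)*(d + 1)*(d + 2)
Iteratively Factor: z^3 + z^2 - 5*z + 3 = (z + 3)*(z^2 - 2*z + 1) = (z - 1)*(z + 3)*(z - 1)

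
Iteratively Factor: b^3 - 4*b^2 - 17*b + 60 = (b + 4)*(b^2 - 8*b + 15) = (b - 3)*(b + 4)*(b - 5)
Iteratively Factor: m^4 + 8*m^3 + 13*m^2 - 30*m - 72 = (m + 4)*(m^3 + 4*m^2 - 3*m - 18) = (m + 3)*(m + 4)*(m^2 + m - 6) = (m - 2)*(m + 3)*(m + 4)*(m + 3)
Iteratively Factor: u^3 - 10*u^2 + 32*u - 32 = (u - 2)*(u^2 - 8*u + 16) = (u - 4)*(u - 2)*(u - 4)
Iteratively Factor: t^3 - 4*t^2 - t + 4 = (t + 1)*(t^2 - 5*t + 4) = (t - 1)*(t + 1)*(t - 4)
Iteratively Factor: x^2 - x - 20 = (x + 4)*(x - 5)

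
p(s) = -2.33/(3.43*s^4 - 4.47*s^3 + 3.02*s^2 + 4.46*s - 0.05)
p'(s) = -2.33*(-13.72*s^3 + 13.41*s^2 - 6.04*s - 4.46)/(3.43*s^4 - 4.47*s^3 + 3.02*s^2 + 4.46*s - 0.05)^2 = (31.9676*s^3 - 31.2453*s^2 + 14.0732*s + 10.3918)/(3.43*s^4 - 4.47*s^3 + 3.02*s^2 + 4.46*s - 0.05)^2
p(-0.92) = -0.54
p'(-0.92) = -2.86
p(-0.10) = 5.05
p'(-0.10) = 40.66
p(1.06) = -0.33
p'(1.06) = 0.56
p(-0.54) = 4.00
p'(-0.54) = -33.49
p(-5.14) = -0.00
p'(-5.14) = -0.00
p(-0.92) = -0.54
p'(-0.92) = -2.86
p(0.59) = -0.74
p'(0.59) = 1.47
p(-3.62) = -0.00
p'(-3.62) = -0.00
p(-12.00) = -0.00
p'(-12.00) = -0.00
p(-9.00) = -0.00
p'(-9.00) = -0.00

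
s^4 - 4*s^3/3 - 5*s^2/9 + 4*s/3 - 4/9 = (s - 1)*(s - 2/3)^2*(s + 1)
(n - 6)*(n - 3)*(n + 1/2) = n^3 - 17*n^2/2 + 27*n/2 + 9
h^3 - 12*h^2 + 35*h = h*(h - 7)*(h - 5)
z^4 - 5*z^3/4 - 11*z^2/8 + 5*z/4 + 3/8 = (z - 3/2)*(z - 1)*(z + 1/4)*(z + 1)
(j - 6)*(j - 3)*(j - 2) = j^3 - 11*j^2 + 36*j - 36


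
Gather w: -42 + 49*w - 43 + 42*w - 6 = 91*w - 91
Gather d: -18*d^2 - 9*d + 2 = -18*d^2 - 9*d + 2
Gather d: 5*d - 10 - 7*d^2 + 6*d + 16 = -7*d^2 + 11*d + 6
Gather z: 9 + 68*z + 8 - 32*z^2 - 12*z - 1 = -32*z^2 + 56*z + 16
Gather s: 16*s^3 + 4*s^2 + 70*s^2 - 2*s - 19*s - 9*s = 16*s^3 + 74*s^2 - 30*s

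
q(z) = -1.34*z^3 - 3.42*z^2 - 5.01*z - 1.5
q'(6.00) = -190.77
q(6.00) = -444.12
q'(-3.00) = -20.67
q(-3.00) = 18.93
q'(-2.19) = -9.31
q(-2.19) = 7.14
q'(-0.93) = -2.13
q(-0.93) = 1.28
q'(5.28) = -153.20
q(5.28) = -320.54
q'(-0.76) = -2.13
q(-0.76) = 0.92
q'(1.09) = -17.24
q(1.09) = -12.76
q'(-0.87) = -2.10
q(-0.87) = 1.15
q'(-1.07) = -2.29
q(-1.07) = 1.59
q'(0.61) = -10.68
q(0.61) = -6.13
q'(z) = -4.02*z^2 - 6.84*z - 5.01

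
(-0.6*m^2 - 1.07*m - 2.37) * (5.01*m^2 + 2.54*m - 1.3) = -3.006*m^4 - 6.8847*m^3 - 13.8115*m^2 - 4.6288*m + 3.081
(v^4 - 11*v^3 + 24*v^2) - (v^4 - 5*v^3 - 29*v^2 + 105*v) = -6*v^3 + 53*v^2 - 105*v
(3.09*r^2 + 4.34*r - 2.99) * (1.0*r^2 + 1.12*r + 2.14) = 3.09*r^4 + 7.8008*r^3 + 8.4834*r^2 + 5.9388*r - 6.3986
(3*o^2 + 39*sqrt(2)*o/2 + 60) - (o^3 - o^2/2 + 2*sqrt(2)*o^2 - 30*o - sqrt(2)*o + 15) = -o^3 - 2*sqrt(2)*o^2 + 7*o^2/2 + 41*sqrt(2)*o/2 + 30*o + 45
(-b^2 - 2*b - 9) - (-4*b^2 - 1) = 3*b^2 - 2*b - 8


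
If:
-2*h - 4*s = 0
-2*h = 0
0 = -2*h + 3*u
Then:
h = 0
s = 0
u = 0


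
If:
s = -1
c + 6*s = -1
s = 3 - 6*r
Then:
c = 5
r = 2/3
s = -1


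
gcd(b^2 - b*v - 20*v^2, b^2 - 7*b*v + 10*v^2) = -b + 5*v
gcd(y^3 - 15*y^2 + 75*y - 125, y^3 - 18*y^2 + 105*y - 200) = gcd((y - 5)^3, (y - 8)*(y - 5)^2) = y^2 - 10*y + 25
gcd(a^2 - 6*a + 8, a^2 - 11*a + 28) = a - 4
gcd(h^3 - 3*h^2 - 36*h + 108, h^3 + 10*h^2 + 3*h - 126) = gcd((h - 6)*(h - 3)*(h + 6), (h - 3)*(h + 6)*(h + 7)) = h^2 + 3*h - 18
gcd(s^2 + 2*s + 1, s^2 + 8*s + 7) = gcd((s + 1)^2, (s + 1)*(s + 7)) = s + 1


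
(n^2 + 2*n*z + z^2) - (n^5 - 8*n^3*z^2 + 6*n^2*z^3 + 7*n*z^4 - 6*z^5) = -n^5 + 8*n^3*z^2 - 6*n^2*z^3 + n^2 - 7*n*z^4 + 2*n*z + 6*z^5 + z^2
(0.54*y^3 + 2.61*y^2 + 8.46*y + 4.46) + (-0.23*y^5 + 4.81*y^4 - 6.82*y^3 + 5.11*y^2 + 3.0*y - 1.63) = -0.23*y^5 + 4.81*y^4 - 6.28*y^3 + 7.72*y^2 + 11.46*y + 2.83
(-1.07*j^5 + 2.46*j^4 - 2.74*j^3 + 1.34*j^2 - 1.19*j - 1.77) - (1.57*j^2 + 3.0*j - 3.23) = -1.07*j^5 + 2.46*j^4 - 2.74*j^3 - 0.23*j^2 - 4.19*j + 1.46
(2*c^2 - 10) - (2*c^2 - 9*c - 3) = 9*c - 7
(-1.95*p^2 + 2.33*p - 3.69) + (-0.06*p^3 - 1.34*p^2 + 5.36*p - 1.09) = -0.06*p^3 - 3.29*p^2 + 7.69*p - 4.78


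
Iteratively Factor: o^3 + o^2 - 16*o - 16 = (o + 1)*(o^2 - 16) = (o + 1)*(o + 4)*(o - 4)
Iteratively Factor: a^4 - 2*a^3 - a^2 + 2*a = (a + 1)*(a^3 - 3*a^2 + 2*a) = (a - 2)*(a + 1)*(a^2 - a) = a*(a - 2)*(a + 1)*(a - 1)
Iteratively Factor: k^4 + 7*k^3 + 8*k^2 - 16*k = (k + 4)*(k^3 + 3*k^2 - 4*k) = (k + 4)^2*(k^2 - k) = (k - 1)*(k + 4)^2*(k)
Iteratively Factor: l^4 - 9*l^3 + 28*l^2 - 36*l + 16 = (l - 2)*(l^3 - 7*l^2 + 14*l - 8) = (l - 2)*(l - 1)*(l^2 - 6*l + 8) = (l - 4)*(l - 2)*(l - 1)*(l - 2)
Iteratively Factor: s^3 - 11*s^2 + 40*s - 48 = (s - 3)*(s^2 - 8*s + 16) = (s - 4)*(s - 3)*(s - 4)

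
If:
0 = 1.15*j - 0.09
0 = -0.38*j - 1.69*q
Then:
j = 0.08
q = -0.02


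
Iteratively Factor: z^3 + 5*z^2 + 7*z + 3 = (z + 3)*(z^2 + 2*z + 1) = (z + 1)*(z + 3)*(z + 1)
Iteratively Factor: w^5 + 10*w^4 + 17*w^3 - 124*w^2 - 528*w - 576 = (w + 3)*(w^4 + 7*w^3 - 4*w^2 - 112*w - 192) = (w + 3)^2*(w^3 + 4*w^2 - 16*w - 64) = (w + 3)^2*(w + 4)*(w^2 - 16) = (w - 4)*(w + 3)^2*(w + 4)*(w + 4)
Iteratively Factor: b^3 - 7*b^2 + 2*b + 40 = (b - 5)*(b^2 - 2*b - 8) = (b - 5)*(b - 4)*(b + 2)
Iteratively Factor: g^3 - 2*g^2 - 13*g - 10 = (g - 5)*(g^2 + 3*g + 2) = (g - 5)*(g + 1)*(g + 2)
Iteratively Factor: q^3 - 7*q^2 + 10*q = (q - 5)*(q^2 - 2*q) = q*(q - 5)*(q - 2)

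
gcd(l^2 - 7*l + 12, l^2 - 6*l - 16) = 1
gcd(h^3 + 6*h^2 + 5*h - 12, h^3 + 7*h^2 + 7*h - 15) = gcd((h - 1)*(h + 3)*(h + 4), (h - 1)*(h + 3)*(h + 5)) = h^2 + 2*h - 3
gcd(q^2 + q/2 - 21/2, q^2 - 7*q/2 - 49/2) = q + 7/2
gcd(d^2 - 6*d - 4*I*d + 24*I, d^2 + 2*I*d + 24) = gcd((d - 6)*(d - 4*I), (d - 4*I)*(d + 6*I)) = d - 4*I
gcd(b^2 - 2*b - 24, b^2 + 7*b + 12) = b + 4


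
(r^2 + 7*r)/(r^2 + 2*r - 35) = r/(r - 5)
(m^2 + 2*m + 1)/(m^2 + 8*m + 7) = (m + 1)/(m + 7)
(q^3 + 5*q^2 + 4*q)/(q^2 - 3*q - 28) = q*(q + 1)/(q - 7)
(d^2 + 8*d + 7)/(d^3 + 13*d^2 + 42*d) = (d + 1)/(d*(d + 6))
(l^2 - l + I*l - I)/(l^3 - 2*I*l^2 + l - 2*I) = (l - 1)/(l^2 - 3*I*l - 2)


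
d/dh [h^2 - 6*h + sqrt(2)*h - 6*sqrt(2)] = 2*h - 6 + sqrt(2)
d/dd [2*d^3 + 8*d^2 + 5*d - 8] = 6*d^2 + 16*d + 5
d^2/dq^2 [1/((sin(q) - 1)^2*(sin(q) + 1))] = (-7*sin(q) + 9*cos(q)^2 - 13)/((sin(q) - 1)*cos(q)^4)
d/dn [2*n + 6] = 2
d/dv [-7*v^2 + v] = 1 - 14*v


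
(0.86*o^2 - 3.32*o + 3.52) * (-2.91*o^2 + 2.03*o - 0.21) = -2.5026*o^4 + 11.407*o^3 - 17.1634*o^2 + 7.8428*o - 0.7392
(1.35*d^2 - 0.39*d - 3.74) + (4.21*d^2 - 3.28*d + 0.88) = 5.56*d^2 - 3.67*d - 2.86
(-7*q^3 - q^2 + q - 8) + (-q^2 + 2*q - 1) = -7*q^3 - 2*q^2 + 3*q - 9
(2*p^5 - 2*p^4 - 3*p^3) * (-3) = -6*p^5 + 6*p^4 + 9*p^3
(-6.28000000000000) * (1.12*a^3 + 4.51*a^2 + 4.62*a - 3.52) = -7.0336*a^3 - 28.3228*a^2 - 29.0136*a + 22.1056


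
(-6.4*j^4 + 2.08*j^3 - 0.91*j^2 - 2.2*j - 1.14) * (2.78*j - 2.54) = -17.792*j^5 + 22.0384*j^4 - 7.813*j^3 - 3.8046*j^2 + 2.4188*j + 2.8956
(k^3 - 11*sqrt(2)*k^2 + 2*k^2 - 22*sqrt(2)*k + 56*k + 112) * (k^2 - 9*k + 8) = k^5 - 11*sqrt(2)*k^4 - 7*k^4 + 46*k^3 + 77*sqrt(2)*k^3 - 376*k^2 + 110*sqrt(2)*k^2 - 560*k - 176*sqrt(2)*k + 896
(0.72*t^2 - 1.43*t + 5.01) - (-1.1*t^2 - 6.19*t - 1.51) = 1.82*t^2 + 4.76*t + 6.52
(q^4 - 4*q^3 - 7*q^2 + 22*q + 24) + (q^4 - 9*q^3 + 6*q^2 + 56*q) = 2*q^4 - 13*q^3 - q^2 + 78*q + 24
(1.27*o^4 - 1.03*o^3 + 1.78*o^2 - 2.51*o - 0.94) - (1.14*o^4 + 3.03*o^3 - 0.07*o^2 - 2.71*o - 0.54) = 0.13*o^4 - 4.06*o^3 + 1.85*o^2 + 0.2*o - 0.4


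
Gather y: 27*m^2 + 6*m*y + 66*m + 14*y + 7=27*m^2 + 66*m + y*(6*m + 14) + 7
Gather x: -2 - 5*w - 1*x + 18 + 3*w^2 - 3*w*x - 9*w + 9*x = 3*w^2 - 14*w + x*(8 - 3*w) + 16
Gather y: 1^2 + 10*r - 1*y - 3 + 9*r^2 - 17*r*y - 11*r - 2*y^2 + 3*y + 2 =9*r^2 - r - 2*y^2 + y*(2 - 17*r)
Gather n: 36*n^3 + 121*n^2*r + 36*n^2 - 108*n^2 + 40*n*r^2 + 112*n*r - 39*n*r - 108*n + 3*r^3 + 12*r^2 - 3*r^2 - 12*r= 36*n^3 + n^2*(121*r - 72) + n*(40*r^2 + 73*r - 108) + 3*r^3 + 9*r^2 - 12*r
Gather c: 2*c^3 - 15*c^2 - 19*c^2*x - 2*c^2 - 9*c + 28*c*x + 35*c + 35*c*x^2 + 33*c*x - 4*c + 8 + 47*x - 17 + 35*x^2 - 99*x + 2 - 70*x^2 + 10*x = 2*c^3 + c^2*(-19*x - 17) + c*(35*x^2 + 61*x + 22) - 35*x^2 - 42*x - 7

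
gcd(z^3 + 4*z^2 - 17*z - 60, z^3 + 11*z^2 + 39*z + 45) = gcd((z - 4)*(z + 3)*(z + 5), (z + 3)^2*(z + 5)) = z^2 + 8*z + 15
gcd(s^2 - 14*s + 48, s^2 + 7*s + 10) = 1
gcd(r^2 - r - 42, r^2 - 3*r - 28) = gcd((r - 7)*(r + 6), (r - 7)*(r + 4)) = r - 7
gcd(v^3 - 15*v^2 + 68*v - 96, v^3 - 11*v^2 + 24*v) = v^2 - 11*v + 24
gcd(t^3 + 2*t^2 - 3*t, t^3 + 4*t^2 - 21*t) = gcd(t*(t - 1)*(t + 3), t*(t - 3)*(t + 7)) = t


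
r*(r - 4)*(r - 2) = r^3 - 6*r^2 + 8*r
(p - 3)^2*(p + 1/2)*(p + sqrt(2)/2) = p^4 - 11*p^3/2 + sqrt(2)*p^3/2 - 11*sqrt(2)*p^2/4 + 6*p^2 + 3*sqrt(2)*p + 9*p/2 + 9*sqrt(2)/4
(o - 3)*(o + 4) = o^2 + o - 12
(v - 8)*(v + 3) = v^2 - 5*v - 24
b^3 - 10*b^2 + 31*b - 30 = (b - 5)*(b - 3)*(b - 2)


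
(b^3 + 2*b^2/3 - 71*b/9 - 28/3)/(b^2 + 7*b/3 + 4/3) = (b^2 - 2*b/3 - 7)/(b + 1)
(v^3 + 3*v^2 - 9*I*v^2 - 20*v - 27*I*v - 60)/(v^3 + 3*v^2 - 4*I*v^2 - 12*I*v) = (v - 5*I)/v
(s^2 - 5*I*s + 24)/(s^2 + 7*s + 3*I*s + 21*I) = (s - 8*I)/(s + 7)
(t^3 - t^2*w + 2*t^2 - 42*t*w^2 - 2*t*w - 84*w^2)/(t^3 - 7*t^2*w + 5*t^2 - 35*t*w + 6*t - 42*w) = (t + 6*w)/(t + 3)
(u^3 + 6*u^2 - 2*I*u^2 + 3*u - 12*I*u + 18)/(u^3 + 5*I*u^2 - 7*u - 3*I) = (u^2 + 3*u*(2 - I) - 18*I)/(u^2 + 4*I*u - 3)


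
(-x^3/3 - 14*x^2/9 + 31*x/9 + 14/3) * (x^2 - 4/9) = -x^5/3 - 14*x^4/9 + 97*x^3/27 + 434*x^2/81 - 124*x/81 - 56/27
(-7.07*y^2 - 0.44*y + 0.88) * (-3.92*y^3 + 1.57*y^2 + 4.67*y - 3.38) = 27.7144*y^5 - 9.3751*y^4 - 37.1573*y^3 + 23.2234*y^2 + 5.5968*y - 2.9744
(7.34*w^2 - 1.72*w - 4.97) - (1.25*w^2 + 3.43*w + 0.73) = 6.09*w^2 - 5.15*w - 5.7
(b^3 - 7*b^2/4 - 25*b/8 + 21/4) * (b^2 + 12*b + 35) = b^5 + 41*b^4/4 + 87*b^3/8 - 187*b^2/2 - 371*b/8 + 735/4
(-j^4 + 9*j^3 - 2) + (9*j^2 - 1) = -j^4 + 9*j^3 + 9*j^2 - 3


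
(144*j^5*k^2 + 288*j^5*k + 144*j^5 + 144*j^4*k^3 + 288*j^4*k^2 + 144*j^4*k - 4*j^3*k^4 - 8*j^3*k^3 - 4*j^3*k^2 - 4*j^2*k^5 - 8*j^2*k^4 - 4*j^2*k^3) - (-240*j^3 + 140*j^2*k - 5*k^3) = 144*j^5*k^2 + 288*j^5*k + 144*j^5 + 144*j^4*k^3 + 288*j^4*k^2 + 144*j^4*k - 4*j^3*k^4 - 8*j^3*k^3 - 4*j^3*k^2 + 240*j^3 - 4*j^2*k^5 - 8*j^2*k^4 - 4*j^2*k^3 - 140*j^2*k + 5*k^3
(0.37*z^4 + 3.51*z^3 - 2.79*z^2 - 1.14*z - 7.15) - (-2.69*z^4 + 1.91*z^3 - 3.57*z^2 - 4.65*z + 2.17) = 3.06*z^4 + 1.6*z^3 + 0.78*z^2 + 3.51*z - 9.32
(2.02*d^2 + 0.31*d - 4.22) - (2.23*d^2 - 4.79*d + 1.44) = -0.21*d^2 + 5.1*d - 5.66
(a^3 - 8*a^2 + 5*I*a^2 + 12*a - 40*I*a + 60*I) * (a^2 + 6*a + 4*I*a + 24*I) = a^5 - 2*a^4 + 9*I*a^4 - 56*a^3 - 18*I*a^3 + 112*a^2 - 324*I*a^2 + 720*a + 648*I*a - 1440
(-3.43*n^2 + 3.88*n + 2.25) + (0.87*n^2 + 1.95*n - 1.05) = -2.56*n^2 + 5.83*n + 1.2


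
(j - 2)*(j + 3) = j^2 + j - 6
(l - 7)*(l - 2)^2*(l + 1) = l^4 - 10*l^3 + 21*l^2 + 4*l - 28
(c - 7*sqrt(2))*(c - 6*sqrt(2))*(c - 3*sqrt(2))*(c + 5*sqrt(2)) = c^4 - 11*sqrt(2)*c^3 + 2*c^2 + 558*sqrt(2)*c - 2520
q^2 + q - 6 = (q - 2)*(q + 3)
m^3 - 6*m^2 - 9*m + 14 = (m - 7)*(m - 1)*(m + 2)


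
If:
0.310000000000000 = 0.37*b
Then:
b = 0.84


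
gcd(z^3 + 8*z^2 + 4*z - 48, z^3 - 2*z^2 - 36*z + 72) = z^2 + 4*z - 12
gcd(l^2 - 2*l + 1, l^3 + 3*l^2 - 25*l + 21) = l - 1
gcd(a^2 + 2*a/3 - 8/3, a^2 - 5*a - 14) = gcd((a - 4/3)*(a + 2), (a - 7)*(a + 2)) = a + 2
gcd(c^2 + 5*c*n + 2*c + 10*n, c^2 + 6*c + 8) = c + 2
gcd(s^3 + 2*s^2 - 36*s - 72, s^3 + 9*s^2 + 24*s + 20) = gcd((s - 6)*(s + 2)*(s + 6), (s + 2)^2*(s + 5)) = s + 2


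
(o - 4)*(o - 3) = o^2 - 7*o + 12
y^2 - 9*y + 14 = (y - 7)*(y - 2)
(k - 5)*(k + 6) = k^2 + k - 30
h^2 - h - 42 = (h - 7)*(h + 6)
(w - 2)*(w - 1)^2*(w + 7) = w^4 + 3*w^3 - 23*w^2 + 33*w - 14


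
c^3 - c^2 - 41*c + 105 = (c - 5)*(c - 3)*(c + 7)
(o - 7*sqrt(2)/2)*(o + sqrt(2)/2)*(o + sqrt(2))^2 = o^4 - sqrt(2)*o^3 - 27*o^2/2 - 13*sqrt(2)*o - 7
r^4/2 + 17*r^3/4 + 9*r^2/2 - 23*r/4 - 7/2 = (r/2 + 1)*(r - 1)*(r + 1/2)*(r + 7)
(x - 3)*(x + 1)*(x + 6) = x^3 + 4*x^2 - 15*x - 18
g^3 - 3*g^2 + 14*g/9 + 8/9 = (g - 2)*(g - 4/3)*(g + 1/3)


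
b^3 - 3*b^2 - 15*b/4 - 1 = (b - 4)*(b + 1/2)^2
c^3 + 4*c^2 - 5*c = c*(c - 1)*(c + 5)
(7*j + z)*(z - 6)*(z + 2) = 7*j*z^2 - 28*j*z - 84*j + z^3 - 4*z^2 - 12*z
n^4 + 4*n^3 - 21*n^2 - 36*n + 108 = (n - 3)*(n - 2)*(n + 3)*(n + 6)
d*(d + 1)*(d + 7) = d^3 + 8*d^2 + 7*d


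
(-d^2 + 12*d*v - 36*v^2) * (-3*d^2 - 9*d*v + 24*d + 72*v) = 3*d^4 - 27*d^3*v - 24*d^3 + 216*d^2*v + 324*d*v^3 - 2592*v^3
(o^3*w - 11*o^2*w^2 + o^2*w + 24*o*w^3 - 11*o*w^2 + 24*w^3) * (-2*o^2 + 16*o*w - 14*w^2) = -2*o^5*w + 38*o^4*w^2 - 2*o^4*w - 238*o^3*w^3 + 38*o^3*w^2 + 538*o^2*w^4 - 238*o^2*w^3 - 336*o*w^5 + 538*o*w^4 - 336*w^5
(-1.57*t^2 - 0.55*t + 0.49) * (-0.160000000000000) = 0.2512*t^2 + 0.088*t - 0.0784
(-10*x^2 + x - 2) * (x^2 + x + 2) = -10*x^4 - 9*x^3 - 21*x^2 - 4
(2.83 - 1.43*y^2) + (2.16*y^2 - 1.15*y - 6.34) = 0.73*y^2 - 1.15*y - 3.51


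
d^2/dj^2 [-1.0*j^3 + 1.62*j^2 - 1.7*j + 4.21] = 3.24 - 6.0*j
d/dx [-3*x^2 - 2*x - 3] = -6*x - 2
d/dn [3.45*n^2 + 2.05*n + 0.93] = 6.9*n + 2.05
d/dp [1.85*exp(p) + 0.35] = 1.85*exp(p)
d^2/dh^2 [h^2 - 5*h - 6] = 2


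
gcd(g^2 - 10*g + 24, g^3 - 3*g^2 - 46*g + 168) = g^2 - 10*g + 24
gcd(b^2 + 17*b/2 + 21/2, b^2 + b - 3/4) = b + 3/2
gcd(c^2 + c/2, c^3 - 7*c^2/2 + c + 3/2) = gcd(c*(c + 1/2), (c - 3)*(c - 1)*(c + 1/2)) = c + 1/2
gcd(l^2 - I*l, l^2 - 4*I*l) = l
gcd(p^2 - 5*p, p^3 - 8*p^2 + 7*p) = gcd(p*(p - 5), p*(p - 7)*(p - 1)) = p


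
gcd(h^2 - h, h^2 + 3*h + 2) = 1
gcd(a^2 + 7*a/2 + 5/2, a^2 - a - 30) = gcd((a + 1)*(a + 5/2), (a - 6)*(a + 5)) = 1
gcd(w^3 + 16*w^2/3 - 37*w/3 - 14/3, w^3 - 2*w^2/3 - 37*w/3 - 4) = w + 1/3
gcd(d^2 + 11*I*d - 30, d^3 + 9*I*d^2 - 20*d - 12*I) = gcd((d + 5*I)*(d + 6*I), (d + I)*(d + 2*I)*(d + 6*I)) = d + 6*I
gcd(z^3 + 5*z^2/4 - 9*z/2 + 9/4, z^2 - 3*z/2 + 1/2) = z - 1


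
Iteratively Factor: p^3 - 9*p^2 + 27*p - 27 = (p - 3)*(p^2 - 6*p + 9) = (p - 3)^2*(p - 3)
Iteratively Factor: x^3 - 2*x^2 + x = (x - 1)*(x^2 - x) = x*(x - 1)*(x - 1)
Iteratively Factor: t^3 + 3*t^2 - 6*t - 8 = (t - 2)*(t^2 + 5*t + 4) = (t - 2)*(t + 4)*(t + 1)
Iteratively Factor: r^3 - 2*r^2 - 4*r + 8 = (r - 2)*(r^2 - 4) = (r - 2)^2*(r + 2)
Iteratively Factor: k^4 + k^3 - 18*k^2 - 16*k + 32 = (k + 4)*(k^3 - 3*k^2 - 6*k + 8) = (k + 2)*(k + 4)*(k^2 - 5*k + 4) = (k - 4)*(k + 2)*(k + 4)*(k - 1)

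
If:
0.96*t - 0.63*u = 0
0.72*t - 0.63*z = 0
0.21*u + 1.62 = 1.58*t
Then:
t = 1.29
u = 1.96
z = 1.47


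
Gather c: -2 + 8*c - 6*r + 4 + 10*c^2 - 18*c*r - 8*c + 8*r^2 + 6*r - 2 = 10*c^2 - 18*c*r + 8*r^2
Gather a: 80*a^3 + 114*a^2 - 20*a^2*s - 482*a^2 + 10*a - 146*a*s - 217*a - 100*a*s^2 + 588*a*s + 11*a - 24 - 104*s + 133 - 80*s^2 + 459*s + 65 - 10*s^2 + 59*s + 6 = 80*a^3 + a^2*(-20*s - 368) + a*(-100*s^2 + 442*s - 196) - 90*s^2 + 414*s + 180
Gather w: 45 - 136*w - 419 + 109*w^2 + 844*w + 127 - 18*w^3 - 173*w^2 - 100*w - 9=-18*w^3 - 64*w^2 + 608*w - 256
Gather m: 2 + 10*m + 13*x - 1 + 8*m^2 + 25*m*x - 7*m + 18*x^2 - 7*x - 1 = 8*m^2 + m*(25*x + 3) + 18*x^2 + 6*x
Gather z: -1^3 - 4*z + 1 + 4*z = 0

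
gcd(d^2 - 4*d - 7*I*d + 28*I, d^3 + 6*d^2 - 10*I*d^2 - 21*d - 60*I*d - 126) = d - 7*I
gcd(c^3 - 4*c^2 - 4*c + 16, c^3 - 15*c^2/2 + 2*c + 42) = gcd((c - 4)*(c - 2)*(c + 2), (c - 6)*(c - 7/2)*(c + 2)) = c + 2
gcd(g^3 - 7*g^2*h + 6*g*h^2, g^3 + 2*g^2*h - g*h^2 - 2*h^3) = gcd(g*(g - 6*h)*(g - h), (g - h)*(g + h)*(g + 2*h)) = g - h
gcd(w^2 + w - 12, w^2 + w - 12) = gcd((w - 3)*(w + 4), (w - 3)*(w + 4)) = w^2 + w - 12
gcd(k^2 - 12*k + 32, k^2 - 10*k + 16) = k - 8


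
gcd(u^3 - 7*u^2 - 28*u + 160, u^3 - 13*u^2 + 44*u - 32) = u^2 - 12*u + 32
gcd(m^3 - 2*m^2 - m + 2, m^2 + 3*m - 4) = m - 1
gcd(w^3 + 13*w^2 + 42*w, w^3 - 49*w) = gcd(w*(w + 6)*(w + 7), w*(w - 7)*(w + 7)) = w^2 + 7*w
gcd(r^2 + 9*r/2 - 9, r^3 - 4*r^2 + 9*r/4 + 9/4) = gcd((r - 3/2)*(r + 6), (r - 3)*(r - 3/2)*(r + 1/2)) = r - 3/2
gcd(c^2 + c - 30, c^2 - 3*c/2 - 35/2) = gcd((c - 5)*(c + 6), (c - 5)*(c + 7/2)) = c - 5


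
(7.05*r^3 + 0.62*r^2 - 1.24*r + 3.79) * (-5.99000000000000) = -42.2295*r^3 - 3.7138*r^2 + 7.4276*r - 22.7021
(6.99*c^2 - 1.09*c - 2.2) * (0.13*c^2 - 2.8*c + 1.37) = 0.9087*c^4 - 19.7137*c^3 + 12.3423*c^2 + 4.6667*c - 3.014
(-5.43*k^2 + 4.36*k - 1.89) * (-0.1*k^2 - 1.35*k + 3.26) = 0.543*k^4 + 6.8945*k^3 - 23.3988*k^2 + 16.7651*k - 6.1614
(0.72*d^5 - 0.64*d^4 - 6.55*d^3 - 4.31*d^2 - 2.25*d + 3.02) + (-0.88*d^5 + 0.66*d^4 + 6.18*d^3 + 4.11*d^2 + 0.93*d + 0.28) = -0.16*d^5 + 0.02*d^4 - 0.37*d^3 - 0.199999999999999*d^2 - 1.32*d + 3.3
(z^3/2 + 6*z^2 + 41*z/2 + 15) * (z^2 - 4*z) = z^5/2 + 4*z^4 - 7*z^3/2 - 67*z^2 - 60*z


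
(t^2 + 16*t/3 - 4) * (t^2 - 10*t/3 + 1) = t^4 + 2*t^3 - 187*t^2/9 + 56*t/3 - 4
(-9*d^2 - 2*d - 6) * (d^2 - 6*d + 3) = -9*d^4 + 52*d^3 - 21*d^2 + 30*d - 18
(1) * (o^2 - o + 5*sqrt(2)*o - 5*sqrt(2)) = o^2 - o + 5*sqrt(2)*o - 5*sqrt(2)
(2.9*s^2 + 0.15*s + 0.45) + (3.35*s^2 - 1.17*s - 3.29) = 6.25*s^2 - 1.02*s - 2.84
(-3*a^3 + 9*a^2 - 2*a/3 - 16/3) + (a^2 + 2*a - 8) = -3*a^3 + 10*a^2 + 4*a/3 - 40/3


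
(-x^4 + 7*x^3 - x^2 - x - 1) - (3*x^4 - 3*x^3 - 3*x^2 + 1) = -4*x^4 + 10*x^3 + 2*x^2 - x - 2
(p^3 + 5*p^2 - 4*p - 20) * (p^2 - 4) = p^5 + 5*p^4 - 8*p^3 - 40*p^2 + 16*p + 80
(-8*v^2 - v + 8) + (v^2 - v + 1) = -7*v^2 - 2*v + 9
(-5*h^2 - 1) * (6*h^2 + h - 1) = -30*h^4 - 5*h^3 - h^2 - h + 1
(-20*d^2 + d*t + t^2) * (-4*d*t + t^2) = 80*d^3*t - 24*d^2*t^2 - 3*d*t^3 + t^4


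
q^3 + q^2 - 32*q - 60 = (q - 6)*(q + 2)*(q + 5)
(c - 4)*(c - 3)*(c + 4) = c^3 - 3*c^2 - 16*c + 48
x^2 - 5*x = x*(x - 5)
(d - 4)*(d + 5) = d^2 + d - 20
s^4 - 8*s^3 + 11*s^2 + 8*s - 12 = (s - 6)*(s - 2)*(s - 1)*(s + 1)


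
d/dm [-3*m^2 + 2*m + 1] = 2 - 6*m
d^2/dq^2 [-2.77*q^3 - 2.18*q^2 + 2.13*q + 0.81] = -16.62*q - 4.36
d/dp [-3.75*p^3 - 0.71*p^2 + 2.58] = p*(-11.25*p - 1.42)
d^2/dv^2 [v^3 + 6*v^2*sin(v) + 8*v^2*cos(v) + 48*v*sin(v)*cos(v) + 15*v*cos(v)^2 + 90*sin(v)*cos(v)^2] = -6*v^2*sin(v) - 8*v^2*cos(v) - 32*v*sin(v) - 96*v*sin(2*v) + 24*v*cos(v) - 30*v*cos(2*v) + 6*v - 21*sin(v)/2 - 30*sin(2*v) - 405*sin(3*v)/2 + 16*cos(v) + 96*cos(2*v)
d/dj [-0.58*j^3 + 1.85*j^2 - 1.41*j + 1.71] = -1.74*j^2 + 3.7*j - 1.41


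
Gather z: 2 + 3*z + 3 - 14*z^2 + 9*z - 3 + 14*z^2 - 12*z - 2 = 0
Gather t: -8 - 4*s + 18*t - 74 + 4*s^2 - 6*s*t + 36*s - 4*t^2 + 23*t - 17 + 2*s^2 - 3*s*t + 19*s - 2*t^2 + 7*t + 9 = 6*s^2 + 51*s - 6*t^2 + t*(48 - 9*s) - 90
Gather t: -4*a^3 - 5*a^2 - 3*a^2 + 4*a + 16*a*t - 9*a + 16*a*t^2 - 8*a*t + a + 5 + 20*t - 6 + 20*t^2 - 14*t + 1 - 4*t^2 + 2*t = -4*a^3 - 8*a^2 - 4*a + t^2*(16*a + 16) + t*(8*a + 8)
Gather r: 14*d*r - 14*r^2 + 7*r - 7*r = 14*d*r - 14*r^2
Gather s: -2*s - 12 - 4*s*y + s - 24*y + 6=s*(-4*y - 1) - 24*y - 6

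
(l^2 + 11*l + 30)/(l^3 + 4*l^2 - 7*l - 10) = (l + 6)/(l^2 - l - 2)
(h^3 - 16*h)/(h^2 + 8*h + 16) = h*(h - 4)/(h + 4)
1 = 1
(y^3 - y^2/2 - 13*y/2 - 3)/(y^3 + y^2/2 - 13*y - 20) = (2*y^2 - 5*y - 3)/(2*y^2 - 3*y - 20)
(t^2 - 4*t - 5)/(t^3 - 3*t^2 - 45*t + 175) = (t + 1)/(t^2 + 2*t - 35)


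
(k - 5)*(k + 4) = k^2 - k - 20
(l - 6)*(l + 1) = l^2 - 5*l - 6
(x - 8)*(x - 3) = x^2 - 11*x + 24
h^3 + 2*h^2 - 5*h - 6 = (h - 2)*(h + 1)*(h + 3)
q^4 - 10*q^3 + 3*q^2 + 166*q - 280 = (q - 7)*(q - 5)*(q - 2)*(q + 4)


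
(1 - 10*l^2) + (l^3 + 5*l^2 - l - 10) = l^3 - 5*l^2 - l - 9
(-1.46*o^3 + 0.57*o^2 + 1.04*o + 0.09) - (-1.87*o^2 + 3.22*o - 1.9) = -1.46*o^3 + 2.44*o^2 - 2.18*o + 1.99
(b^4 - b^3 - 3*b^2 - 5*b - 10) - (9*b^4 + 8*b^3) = -8*b^4 - 9*b^3 - 3*b^2 - 5*b - 10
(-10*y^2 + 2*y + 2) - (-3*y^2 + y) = -7*y^2 + y + 2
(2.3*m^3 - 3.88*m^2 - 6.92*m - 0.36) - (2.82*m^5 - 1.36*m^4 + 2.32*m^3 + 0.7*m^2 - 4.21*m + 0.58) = -2.82*m^5 + 1.36*m^4 - 0.02*m^3 - 4.58*m^2 - 2.71*m - 0.94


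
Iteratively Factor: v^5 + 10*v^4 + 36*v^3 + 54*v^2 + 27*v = (v + 1)*(v^4 + 9*v^3 + 27*v^2 + 27*v) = (v + 1)*(v + 3)*(v^3 + 6*v^2 + 9*v) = (v + 1)*(v + 3)^2*(v^2 + 3*v) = v*(v + 1)*(v + 3)^2*(v + 3)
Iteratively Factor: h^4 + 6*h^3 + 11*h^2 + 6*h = (h + 1)*(h^3 + 5*h^2 + 6*h) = (h + 1)*(h + 2)*(h^2 + 3*h) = (h + 1)*(h + 2)*(h + 3)*(h)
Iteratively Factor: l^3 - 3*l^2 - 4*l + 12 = (l - 2)*(l^2 - l - 6) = (l - 3)*(l - 2)*(l + 2)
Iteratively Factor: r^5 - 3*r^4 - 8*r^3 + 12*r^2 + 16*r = (r - 2)*(r^4 - r^3 - 10*r^2 - 8*r) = (r - 4)*(r - 2)*(r^3 + 3*r^2 + 2*r) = r*(r - 4)*(r - 2)*(r^2 + 3*r + 2) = r*(r - 4)*(r - 2)*(r + 1)*(r + 2)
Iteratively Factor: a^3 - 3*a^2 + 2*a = (a - 1)*(a^2 - 2*a) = (a - 2)*(a - 1)*(a)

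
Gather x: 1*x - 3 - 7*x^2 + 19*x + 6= -7*x^2 + 20*x + 3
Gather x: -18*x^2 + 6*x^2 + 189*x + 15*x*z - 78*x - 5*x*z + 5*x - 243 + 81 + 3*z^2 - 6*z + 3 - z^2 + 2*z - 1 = -12*x^2 + x*(10*z + 116) + 2*z^2 - 4*z - 160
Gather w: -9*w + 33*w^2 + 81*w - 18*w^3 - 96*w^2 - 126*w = -18*w^3 - 63*w^2 - 54*w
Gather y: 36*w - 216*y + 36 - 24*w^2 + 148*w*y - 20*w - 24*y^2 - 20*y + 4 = -24*w^2 + 16*w - 24*y^2 + y*(148*w - 236) + 40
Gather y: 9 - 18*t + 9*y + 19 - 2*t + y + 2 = -20*t + 10*y + 30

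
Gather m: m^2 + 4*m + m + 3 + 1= m^2 + 5*m + 4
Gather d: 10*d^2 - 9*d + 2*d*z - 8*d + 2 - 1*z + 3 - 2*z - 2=10*d^2 + d*(2*z - 17) - 3*z + 3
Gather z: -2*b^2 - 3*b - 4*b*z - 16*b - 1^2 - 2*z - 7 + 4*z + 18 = -2*b^2 - 19*b + z*(2 - 4*b) + 10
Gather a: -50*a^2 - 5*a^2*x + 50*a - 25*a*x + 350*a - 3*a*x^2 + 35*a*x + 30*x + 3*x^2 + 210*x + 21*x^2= a^2*(-5*x - 50) + a*(-3*x^2 + 10*x + 400) + 24*x^2 + 240*x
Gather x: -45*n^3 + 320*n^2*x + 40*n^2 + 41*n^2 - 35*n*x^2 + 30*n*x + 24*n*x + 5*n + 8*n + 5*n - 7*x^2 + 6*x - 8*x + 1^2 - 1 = -45*n^3 + 81*n^2 + 18*n + x^2*(-35*n - 7) + x*(320*n^2 + 54*n - 2)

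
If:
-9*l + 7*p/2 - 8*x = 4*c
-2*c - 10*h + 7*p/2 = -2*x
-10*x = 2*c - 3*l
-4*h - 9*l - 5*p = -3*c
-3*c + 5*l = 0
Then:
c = 0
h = 0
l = 0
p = 0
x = 0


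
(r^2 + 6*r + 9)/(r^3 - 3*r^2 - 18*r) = (r + 3)/(r*(r - 6))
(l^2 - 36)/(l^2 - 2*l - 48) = (l - 6)/(l - 8)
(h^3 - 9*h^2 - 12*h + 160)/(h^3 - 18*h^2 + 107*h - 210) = (h^2 - 4*h - 32)/(h^2 - 13*h + 42)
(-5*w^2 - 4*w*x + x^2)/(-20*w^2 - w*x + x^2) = (w + x)/(4*w + x)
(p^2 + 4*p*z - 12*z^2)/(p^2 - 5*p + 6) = (p^2 + 4*p*z - 12*z^2)/(p^2 - 5*p + 6)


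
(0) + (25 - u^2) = 25 - u^2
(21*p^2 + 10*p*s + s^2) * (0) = 0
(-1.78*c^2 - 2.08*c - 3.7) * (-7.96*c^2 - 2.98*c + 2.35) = 14.1688*c^4 + 21.8612*c^3 + 31.4674*c^2 + 6.138*c - 8.695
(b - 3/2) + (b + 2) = 2*b + 1/2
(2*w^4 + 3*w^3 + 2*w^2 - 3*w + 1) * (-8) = -16*w^4 - 24*w^3 - 16*w^2 + 24*w - 8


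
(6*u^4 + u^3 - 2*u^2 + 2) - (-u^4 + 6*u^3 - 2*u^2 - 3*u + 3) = 7*u^4 - 5*u^3 + 3*u - 1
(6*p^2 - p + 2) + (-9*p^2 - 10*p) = -3*p^2 - 11*p + 2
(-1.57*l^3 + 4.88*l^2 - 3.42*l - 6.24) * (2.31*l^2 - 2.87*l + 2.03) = -3.6267*l^5 + 15.7787*l^4 - 25.0929*l^3 + 5.3074*l^2 + 10.9662*l - 12.6672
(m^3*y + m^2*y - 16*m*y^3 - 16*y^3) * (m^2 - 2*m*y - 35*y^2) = m^5*y - 2*m^4*y^2 + m^4*y - 51*m^3*y^3 - 2*m^3*y^2 + 32*m^2*y^4 - 51*m^2*y^3 + 560*m*y^5 + 32*m*y^4 + 560*y^5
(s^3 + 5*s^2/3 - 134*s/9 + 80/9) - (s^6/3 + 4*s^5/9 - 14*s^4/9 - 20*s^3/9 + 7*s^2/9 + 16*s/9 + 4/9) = -s^6/3 - 4*s^5/9 + 14*s^4/9 + 29*s^3/9 + 8*s^2/9 - 50*s/3 + 76/9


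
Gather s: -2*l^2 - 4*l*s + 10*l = -2*l^2 - 4*l*s + 10*l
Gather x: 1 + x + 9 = x + 10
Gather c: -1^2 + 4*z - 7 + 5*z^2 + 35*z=5*z^2 + 39*z - 8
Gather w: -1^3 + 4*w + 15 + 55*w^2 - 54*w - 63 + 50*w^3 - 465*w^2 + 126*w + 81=50*w^3 - 410*w^2 + 76*w + 32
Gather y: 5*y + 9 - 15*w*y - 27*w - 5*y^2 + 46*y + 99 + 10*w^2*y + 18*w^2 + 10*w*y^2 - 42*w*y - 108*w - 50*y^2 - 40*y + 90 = 18*w^2 - 135*w + y^2*(10*w - 55) + y*(10*w^2 - 57*w + 11) + 198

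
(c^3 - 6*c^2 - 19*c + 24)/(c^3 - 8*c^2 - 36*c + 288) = (c^2 + 2*c - 3)/(c^2 - 36)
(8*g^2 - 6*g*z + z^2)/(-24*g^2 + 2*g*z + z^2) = (-2*g + z)/(6*g + z)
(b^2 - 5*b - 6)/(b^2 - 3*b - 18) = (b + 1)/(b + 3)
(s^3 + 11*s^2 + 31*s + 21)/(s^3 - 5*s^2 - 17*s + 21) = (s^2 + 8*s + 7)/(s^2 - 8*s + 7)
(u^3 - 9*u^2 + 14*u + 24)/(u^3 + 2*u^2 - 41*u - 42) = (u - 4)/(u + 7)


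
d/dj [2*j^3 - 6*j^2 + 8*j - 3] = 6*j^2 - 12*j + 8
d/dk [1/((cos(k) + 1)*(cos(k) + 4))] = (2*cos(k) + 5)*sin(k)/((cos(k) + 1)^2*(cos(k) + 4)^2)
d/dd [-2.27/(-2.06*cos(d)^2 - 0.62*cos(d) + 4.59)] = (9.3524*cos(d) + 1.4074)*sin(d)/(2.06*cos(d)^2 + 0.62*cos(d) - 4.59)^2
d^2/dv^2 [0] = 0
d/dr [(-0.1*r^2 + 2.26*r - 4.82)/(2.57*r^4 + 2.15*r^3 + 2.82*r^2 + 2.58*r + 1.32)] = (0.514*r^5 - 17.2096*r^4 + 39.8316*r^3 + 24.4578*r^2 + 26.9208*r + 15.4188)/(6.6049*r^8 + 11.051*r^7 + 19.1173*r^6 + 25.3872*r^5 + 25.8312*r^4 + 20.2272*r^3 + 14.1012*r^2 + 6.8112*r + 1.7424)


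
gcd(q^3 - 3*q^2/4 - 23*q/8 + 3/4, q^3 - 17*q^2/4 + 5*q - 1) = q^2 - 9*q/4 + 1/2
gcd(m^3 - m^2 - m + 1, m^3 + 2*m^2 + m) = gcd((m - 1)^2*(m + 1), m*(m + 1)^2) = m + 1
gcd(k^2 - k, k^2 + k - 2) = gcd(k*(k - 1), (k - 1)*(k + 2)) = k - 1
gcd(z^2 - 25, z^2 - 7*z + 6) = 1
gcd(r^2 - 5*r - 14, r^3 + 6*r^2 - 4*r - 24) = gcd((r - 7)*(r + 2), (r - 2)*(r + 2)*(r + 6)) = r + 2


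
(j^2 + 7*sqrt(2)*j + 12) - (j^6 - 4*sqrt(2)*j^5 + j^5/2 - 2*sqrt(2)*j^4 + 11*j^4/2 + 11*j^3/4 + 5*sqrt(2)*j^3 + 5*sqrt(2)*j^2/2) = -j^6 - j^5/2 + 4*sqrt(2)*j^5 - 11*j^4/2 + 2*sqrt(2)*j^4 - 5*sqrt(2)*j^3 - 11*j^3/4 - 5*sqrt(2)*j^2/2 + j^2 + 7*sqrt(2)*j + 12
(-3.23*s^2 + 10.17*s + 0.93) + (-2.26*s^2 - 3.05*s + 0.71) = -5.49*s^2 + 7.12*s + 1.64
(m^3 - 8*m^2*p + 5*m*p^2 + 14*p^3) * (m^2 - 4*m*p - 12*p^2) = m^5 - 12*m^4*p + 25*m^3*p^2 + 90*m^2*p^3 - 116*m*p^4 - 168*p^5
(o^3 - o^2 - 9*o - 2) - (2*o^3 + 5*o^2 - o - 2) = -o^3 - 6*o^2 - 8*o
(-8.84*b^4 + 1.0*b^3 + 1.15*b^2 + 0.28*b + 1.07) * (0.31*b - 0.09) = -2.7404*b^5 + 1.1056*b^4 + 0.2665*b^3 - 0.0167*b^2 + 0.3065*b - 0.0963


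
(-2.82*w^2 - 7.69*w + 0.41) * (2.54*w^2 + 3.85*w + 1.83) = -7.1628*w^4 - 30.3896*w^3 - 33.7257*w^2 - 12.4942*w + 0.7503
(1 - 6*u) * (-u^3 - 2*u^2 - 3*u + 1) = 6*u^4 + 11*u^3 + 16*u^2 - 9*u + 1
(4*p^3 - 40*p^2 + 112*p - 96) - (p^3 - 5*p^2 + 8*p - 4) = 3*p^3 - 35*p^2 + 104*p - 92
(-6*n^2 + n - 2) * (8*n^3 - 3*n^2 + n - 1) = -48*n^5 + 26*n^4 - 25*n^3 + 13*n^2 - 3*n + 2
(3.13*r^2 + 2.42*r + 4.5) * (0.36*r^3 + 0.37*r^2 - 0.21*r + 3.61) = 1.1268*r^5 + 2.0293*r^4 + 1.8581*r^3 + 12.4561*r^2 + 7.7912*r + 16.245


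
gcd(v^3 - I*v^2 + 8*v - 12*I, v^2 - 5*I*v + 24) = v + 3*I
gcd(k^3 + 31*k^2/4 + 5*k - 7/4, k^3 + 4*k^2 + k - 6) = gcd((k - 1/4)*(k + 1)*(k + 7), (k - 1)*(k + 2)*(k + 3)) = 1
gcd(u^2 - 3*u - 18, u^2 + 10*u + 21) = u + 3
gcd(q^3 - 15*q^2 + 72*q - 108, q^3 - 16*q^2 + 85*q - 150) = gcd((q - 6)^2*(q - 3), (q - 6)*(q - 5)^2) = q - 6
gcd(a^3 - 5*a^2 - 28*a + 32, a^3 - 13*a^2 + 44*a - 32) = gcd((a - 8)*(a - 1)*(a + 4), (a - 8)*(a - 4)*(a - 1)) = a^2 - 9*a + 8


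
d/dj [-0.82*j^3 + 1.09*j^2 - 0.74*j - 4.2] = -2.46*j^2 + 2.18*j - 0.74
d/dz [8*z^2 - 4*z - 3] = 16*z - 4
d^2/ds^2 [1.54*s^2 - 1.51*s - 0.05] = 3.08000000000000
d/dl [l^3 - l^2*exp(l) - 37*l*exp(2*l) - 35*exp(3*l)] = -l^2*exp(l) + 3*l^2 - 74*l*exp(2*l) - 2*l*exp(l) - 105*exp(3*l) - 37*exp(2*l)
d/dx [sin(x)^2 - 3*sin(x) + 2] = (2*sin(x) - 3)*cos(x)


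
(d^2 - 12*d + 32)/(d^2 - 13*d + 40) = (d - 4)/(d - 5)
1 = 1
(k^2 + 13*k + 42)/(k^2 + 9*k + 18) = (k + 7)/(k + 3)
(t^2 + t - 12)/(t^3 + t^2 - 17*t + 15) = (t + 4)/(t^2 + 4*t - 5)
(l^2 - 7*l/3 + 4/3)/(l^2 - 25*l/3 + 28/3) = (l - 1)/(l - 7)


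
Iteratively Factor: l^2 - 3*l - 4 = (l + 1)*(l - 4)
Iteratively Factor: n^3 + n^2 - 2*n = (n)*(n^2 + n - 2) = n*(n + 2)*(n - 1)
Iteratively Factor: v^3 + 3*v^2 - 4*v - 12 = (v + 2)*(v^2 + v - 6) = (v + 2)*(v + 3)*(v - 2)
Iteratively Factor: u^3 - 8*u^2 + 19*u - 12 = (u - 3)*(u^2 - 5*u + 4) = (u - 4)*(u - 3)*(u - 1)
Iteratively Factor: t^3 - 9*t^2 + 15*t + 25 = (t - 5)*(t^2 - 4*t - 5) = (t - 5)^2*(t + 1)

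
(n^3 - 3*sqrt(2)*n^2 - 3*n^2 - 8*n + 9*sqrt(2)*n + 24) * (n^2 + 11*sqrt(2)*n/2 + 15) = n^5 - 3*n^4 + 5*sqrt(2)*n^4/2 - 26*n^3 - 15*sqrt(2)*n^3/2 - 89*sqrt(2)*n^2 + 78*n^2 - 120*n + 267*sqrt(2)*n + 360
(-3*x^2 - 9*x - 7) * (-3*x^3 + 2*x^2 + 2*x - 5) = 9*x^5 + 21*x^4 - 3*x^3 - 17*x^2 + 31*x + 35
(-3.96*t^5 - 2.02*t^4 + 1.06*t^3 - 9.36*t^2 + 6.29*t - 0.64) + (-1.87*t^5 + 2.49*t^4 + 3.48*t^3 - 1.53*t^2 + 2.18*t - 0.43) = -5.83*t^5 + 0.47*t^4 + 4.54*t^3 - 10.89*t^2 + 8.47*t - 1.07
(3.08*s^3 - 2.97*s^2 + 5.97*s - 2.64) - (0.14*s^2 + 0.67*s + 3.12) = 3.08*s^3 - 3.11*s^2 + 5.3*s - 5.76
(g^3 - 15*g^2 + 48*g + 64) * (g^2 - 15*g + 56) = g^5 - 30*g^4 + 329*g^3 - 1496*g^2 + 1728*g + 3584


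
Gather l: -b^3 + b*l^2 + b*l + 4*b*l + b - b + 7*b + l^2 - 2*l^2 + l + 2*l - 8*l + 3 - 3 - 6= -b^3 + 7*b + l^2*(b - 1) + l*(5*b - 5) - 6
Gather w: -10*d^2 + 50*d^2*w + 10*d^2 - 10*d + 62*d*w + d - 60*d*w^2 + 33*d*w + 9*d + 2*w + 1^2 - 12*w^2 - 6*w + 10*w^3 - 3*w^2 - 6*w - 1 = 10*w^3 + w^2*(-60*d - 15) + w*(50*d^2 + 95*d - 10)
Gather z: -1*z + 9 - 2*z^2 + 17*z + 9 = -2*z^2 + 16*z + 18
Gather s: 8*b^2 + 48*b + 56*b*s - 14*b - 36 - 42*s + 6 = 8*b^2 + 34*b + s*(56*b - 42) - 30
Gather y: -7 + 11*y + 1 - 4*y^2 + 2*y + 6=-4*y^2 + 13*y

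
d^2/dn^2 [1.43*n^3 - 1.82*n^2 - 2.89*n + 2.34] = 8.58*n - 3.64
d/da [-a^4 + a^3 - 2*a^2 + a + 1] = -4*a^3 + 3*a^2 - 4*a + 1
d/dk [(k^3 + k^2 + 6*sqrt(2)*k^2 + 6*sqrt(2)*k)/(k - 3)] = 2*(k^3 - 4*k^2 + 3*sqrt(2)*k^2 - 18*sqrt(2)*k - 3*k - 9*sqrt(2))/(k^2 - 6*k + 9)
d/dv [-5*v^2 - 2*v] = -10*v - 2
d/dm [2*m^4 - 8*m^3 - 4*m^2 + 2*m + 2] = 8*m^3 - 24*m^2 - 8*m + 2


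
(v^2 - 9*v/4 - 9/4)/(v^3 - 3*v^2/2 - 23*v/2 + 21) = (4*v + 3)/(2*(2*v^2 + 3*v - 14))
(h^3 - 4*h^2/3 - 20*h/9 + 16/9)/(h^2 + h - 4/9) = (3*h^2 - 8*h + 4)/(3*h - 1)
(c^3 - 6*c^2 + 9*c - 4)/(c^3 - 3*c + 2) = (c - 4)/(c + 2)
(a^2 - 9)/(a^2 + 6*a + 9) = (a - 3)/(a + 3)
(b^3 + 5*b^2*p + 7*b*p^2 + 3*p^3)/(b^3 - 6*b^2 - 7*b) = (b^3 + 5*b^2*p + 7*b*p^2 + 3*p^3)/(b*(b^2 - 6*b - 7))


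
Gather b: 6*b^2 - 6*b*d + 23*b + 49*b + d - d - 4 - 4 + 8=6*b^2 + b*(72 - 6*d)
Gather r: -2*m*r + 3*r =r*(3 - 2*m)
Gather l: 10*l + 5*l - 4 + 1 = 15*l - 3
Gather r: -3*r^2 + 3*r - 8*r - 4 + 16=-3*r^2 - 5*r + 12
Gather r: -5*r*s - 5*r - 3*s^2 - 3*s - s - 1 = r*(-5*s - 5) - 3*s^2 - 4*s - 1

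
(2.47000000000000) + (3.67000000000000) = 6.14000000000000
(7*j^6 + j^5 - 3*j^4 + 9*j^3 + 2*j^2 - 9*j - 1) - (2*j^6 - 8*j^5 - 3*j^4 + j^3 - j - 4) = 5*j^6 + 9*j^5 + 8*j^3 + 2*j^2 - 8*j + 3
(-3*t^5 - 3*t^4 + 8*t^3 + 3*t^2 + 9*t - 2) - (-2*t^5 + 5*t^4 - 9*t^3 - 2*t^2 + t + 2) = -t^5 - 8*t^4 + 17*t^3 + 5*t^2 + 8*t - 4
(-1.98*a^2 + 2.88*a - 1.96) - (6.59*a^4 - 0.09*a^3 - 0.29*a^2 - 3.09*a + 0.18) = -6.59*a^4 + 0.09*a^3 - 1.69*a^2 + 5.97*a - 2.14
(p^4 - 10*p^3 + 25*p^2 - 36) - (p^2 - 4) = p^4 - 10*p^3 + 24*p^2 - 32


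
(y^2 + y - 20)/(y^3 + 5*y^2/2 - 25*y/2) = 2*(y - 4)/(y*(2*y - 5))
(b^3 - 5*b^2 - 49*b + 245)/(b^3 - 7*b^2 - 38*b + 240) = (b^2 - 49)/(b^2 - 2*b - 48)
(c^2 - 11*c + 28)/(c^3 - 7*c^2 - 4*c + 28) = (c - 4)/(c^2 - 4)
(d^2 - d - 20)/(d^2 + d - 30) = (d + 4)/(d + 6)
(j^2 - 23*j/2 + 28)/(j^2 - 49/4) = 2*(j - 8)/(2*j + 7)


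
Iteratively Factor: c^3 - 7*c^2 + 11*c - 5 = (c - 1)*(c^2 - 6*c + 5) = (c - 1)^2*(c - 5)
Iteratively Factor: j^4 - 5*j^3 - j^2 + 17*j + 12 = (j - 3)*(j^3 - 2*j^2 - 7*j - 4) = (j - 4)*(j - 3)*(j^2 + 2*j + 1) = (j - 4)*(j - 3)*(j + 1)*(j + 1)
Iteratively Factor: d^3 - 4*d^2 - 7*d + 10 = (d - 5)*(d^2 + d - 2) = (d - 5)*(d + 2)*(d - 1)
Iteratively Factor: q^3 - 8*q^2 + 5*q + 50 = (q - 5)*(q^2 - 3*q - 10) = (q - 5)^2*(q + 2)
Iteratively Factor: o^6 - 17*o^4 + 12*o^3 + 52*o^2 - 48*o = (o - 3)*(o^5 + 3*o^4 - 8*o^3 - 12*o^2 + 16*o) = (o - 3)*(o + 4)*(o^4 - o^3 - 4*o^2 + 4*o) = (o - 3)*(o + 2)*(o + 4)*(o^3 - 3*o^2 + 2*o) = (o - 3)*(o - 2)*(o + 2)*(o + 4)*(o^2 - o) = (o - 3)*(o - 2)*(o - 1)*(o + 2)*(o + 4)*(o)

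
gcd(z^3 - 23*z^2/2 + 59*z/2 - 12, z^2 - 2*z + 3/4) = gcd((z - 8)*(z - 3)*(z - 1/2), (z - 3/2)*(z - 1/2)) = z - 1/2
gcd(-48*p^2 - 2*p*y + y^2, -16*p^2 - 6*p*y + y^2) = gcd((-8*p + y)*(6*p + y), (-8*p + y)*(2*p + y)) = -8*p + y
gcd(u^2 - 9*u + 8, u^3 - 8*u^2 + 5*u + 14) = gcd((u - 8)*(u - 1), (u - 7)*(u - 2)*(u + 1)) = 1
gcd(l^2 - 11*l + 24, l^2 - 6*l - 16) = l - 8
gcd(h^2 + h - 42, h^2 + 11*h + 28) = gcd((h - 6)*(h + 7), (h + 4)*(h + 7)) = h + 7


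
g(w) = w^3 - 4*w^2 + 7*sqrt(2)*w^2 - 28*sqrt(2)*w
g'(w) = 3*w^2 - 8*w + 14*sqrt(2)*w - 28*sqrt(2)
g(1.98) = -47.51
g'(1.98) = -4.47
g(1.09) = -34.86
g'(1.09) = -23.17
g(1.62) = -44.41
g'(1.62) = -12.61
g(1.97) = -47.47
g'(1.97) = -4.71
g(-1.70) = 79.45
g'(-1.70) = -50.99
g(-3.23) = 155.75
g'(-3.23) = -46.41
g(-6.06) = 234.07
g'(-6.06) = -0.93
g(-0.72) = 31.20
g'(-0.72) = -46.54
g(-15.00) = -1453.64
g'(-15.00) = 458.42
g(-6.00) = 233.97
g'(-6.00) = -2.39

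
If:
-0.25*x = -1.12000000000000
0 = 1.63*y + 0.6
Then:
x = 4.48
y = -0.37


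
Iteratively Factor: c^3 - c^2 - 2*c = (c - 2)*(c^2 + c) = c*(c - 2)*(c + 1)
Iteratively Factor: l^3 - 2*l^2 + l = (l - 1)*(l^2 - l) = (l - 1)^2*(l)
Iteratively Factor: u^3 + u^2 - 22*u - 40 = (u - 5)*(u^2 + 6*u + 8) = (u - 5)*(u + 4)*(u + 2)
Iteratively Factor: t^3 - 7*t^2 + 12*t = (t - 4)*(t^2 - 3*t) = t*(t - 4)*(t - 3)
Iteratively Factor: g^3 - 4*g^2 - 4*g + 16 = (g - 2)*(g^2 - 2*g - 8) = (g - 2)*(g + 2)*(g - 4)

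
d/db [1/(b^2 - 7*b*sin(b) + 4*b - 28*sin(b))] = (7*b*cos(b) - 2*b + 7*sin(b) + 28*cos(b) - 4)/((b + 4)^2*(b - 7*sin(b))^2)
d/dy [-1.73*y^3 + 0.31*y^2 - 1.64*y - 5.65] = -5.19*y^2 + 0.62*y - 1.64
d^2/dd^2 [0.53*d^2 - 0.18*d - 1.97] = 1.06000000000000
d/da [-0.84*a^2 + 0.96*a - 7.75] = 0.96 - 1.68*a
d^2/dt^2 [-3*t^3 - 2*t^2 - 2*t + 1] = -18*t - 4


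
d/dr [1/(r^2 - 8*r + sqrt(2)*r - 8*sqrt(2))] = (-2*r - sqrt(2) + 8)/(r^2 - 8*r + sqrt(2)*r - 8*sqrt(2))^2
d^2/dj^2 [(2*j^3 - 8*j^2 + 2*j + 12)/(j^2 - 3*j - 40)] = 8*(19*j^3 - 51*j^2 + 2433*j - 3113)/(j^6 - 9*j^5 - 93*j^4 + 693*j^3 + 3720*j^2 - 14400*j - 64000)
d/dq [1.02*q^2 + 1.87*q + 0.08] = 2.04*q + 1.87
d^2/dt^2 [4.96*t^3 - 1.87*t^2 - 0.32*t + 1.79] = 29.76*t - 3.74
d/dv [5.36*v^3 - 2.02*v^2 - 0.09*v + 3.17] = 16.08*v^2 - 4.04*v - 0.09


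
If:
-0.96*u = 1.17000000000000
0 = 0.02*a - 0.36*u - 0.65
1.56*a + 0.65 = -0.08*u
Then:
No Solution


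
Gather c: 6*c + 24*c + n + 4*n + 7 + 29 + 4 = 30*c + 5*n + 40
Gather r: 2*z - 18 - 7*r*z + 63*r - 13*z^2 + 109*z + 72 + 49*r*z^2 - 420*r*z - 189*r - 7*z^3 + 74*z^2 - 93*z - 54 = r*(49*z^2 - 427*z - 126) - 7*z^3 + 61*z^2 + 18*z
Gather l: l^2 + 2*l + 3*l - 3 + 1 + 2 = l^2 + 5*l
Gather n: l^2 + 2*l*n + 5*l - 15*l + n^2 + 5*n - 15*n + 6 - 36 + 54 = l^2 - 10*l + n^2 + n*(2*l - 10) + 24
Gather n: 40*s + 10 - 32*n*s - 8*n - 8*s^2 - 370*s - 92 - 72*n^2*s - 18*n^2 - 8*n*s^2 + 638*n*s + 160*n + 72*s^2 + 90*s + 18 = n^2*(-72*s - 18) + n*(-8*s^2 + 606*s + 152) + 64*s^2 - 240*s - 64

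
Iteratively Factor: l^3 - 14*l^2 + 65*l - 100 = (l - 5)*(l^2 - 9*l + 20) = (l - 5)*(l - 4)*(l - 5)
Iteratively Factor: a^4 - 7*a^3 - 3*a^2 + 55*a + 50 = (a + 1)*(a^3 - 8*a^2 + 5*a + 50) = (a + 1)*(a + 2)*(a^2 - 10*a + 25) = (a - 5)*(a + 1)*(a + 2)*(a - 5)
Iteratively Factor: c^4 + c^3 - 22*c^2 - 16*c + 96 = (c - 4)*(c^3 + 5*c^2 - 2*c - 24) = (c - 4)*(c - 2)*(c^2 + 7*c + 12) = (c - 4)*(c - 2)*(c + 4)*(c + 3)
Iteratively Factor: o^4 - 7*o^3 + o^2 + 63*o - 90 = (o - 2)*(o^3 - 5*o^2 - 9*o + 45) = (o - 2)*(o + 3)*(o^2 - 8*o + 15) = (o - 3)*(o - 2)*(o + 3)*(o - 5)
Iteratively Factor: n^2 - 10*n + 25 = (n - 5)*(n - 5)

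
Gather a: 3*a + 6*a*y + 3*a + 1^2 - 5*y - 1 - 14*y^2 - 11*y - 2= a*(6*y + 6) - 14*y^2 - 16*y - 2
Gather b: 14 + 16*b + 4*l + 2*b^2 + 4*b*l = 2*b^2 + b*(4*l + 16) + 4*l + 14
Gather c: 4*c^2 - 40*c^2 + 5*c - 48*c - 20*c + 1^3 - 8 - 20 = -36*c^2 - 63*c - 27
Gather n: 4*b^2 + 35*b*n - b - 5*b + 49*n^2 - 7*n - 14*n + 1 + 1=4*b^2 - 6*b + 49*n^2 + n*(35*b - 21) + 2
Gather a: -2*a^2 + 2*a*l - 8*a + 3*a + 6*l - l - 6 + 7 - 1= -2*a^2 + a*(2*l - 5) + 5*l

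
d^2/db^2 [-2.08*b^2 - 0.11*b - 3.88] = -4.16000000000000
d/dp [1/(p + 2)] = -1/(p + 2)^2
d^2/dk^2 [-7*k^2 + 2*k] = -14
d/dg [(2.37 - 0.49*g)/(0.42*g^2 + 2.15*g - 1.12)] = (0.2058*g^2 - 1.9908*g - 4.5467)/(0.1764*g^4 + 1.806*g^3 + 3.6817*g^2 - 4.816*g + 1.2544)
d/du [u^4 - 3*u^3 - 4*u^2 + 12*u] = 4*u^3 - 9*u^2 - 8*u + 12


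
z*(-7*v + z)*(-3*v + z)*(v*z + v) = 21*v^3*z^2 + 21*v^3*z - 10*v^2*z^3 - 10*v^2*z^2 + v*z^4 + v*z^3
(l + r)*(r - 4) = l*r - 4*l + r^2 - 4*r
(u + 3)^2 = u^2 + 6*u + 9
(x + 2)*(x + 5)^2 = x^3 + 12*x^2 + 45*x + 50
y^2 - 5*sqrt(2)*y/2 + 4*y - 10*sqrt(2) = (y + 4)*(y - 5*sqrt(2)/2)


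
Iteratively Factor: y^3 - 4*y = (y - 2)*(y^2 + 2*y) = y*(y - 2)*(y + 2)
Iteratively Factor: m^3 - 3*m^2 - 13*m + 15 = (m + 3)*(m^2 - 6*m + 5) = (m - 5)*(m + 3)*(m - 1)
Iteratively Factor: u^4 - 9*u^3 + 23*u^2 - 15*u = (u)*(u^3 - 9*u^2 + 23*u - 15) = u*(u - 1)*(u^2 - 8*u + 15) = u*(u - 3)*(u - 1)*(u - 5)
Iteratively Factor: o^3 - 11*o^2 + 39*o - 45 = (o - 5)*(o^2 - 6*o + 9) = (o - 5)*(o - 3)*(o - 3)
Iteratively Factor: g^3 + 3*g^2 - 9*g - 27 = (g + 3)*(g^2 - 9) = (g + 3)^2*(g - 3)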